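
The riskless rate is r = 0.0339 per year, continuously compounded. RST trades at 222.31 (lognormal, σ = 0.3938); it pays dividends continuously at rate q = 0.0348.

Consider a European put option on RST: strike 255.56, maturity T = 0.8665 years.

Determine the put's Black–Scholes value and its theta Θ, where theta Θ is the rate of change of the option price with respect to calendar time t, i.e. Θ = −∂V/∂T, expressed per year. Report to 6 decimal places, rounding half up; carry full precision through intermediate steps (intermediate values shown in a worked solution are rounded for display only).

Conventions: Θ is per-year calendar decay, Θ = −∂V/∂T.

price = 52.361314
Θ = -16.182836

σ√T = 0.3938·√0.8665 = 0.366573
d₁ = (ln(S/K) + (r−q+σ²/2)T) / (σ√T) = (ln(222.31/255.56) + (0.0339−0.0348+0.3938²/2)·0.8665) / 0.366573 = (-0.139384 + 0.066408) / 0.366573 = -0.199078
d₂ = d₁ − σ√T = -0.199078 − 0.366573 = -0.565651
e^{−rT} = 0.971053
e^{−qT} = 0.970296
N(−d₁) = 0.578899,  N(−d₂) = 0.714184
Put price V = K·e^{−rT}·N(−d₂) − S·e^{−qT}·N(−d₁) = 177.233607 − 124.872293 = 52.361314
φ(d₁) = (1/√(2π))·e^{−d₁²/2} = 0.391115
Θ = −S·e^{−qT}·φ(d₁)·σ/(2√T) − q·S·e^{−qT}·N(−d₁) + r·K·e^{−rT}·N(−d₂) = −17.845499 − 4.345556 + 6.008219 = -16.182836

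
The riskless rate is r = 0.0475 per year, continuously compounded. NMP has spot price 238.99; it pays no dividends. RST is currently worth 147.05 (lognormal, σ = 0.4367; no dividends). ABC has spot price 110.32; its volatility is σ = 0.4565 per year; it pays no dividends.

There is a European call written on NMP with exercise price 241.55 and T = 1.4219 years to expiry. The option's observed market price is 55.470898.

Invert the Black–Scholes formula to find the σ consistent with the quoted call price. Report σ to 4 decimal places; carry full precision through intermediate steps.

sigma = 0.4447

At σ = 0.4447 the Black–Scholes value reproduces the quote:
σ√T = 0.4447·√1.4219 = 0.530276
d₁ = (ln(S/K) + (r+σ²/2)T) / (σ√T) = (ln(238.99/241.55) + (0.0475+0.4447²/2)·1.4219) / 0.530276 = (-0.010655 + 0.208136) / 0.530276 = 0.372413
d₂ = d₁ − σ√T = 0.372413 − 0.530276 = -0.157863
e^{−rT} = 0.934690
N(d₁) = 0.645207,  N(d₂) = 0.437283
V = S·N(d₁) − K·e^{−rT}·N(d₂) = 154.198104 − 98.727206 = 55.470898 (the quoted price), and the Black–Scholes price is strictly increasing in σ, so σ is unique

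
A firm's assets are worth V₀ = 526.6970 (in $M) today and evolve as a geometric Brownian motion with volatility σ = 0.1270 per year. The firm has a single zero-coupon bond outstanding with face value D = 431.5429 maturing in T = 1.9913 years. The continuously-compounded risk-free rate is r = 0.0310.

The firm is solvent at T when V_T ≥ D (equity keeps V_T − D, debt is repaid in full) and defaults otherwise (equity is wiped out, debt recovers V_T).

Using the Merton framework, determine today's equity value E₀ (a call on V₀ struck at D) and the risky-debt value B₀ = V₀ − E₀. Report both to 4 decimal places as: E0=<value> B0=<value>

Equity is a call on the firm's assets struck at D = 431.5429:
d₁ = [ln(V₀/D) + (r + σ²/2)T] / (σ√T)
   = [ln(526.6970/431.5429) + (0.0310 + 0.5·0.1270²)·1.9913] / (0.1270·√1.9913)
   = [0.199259 + 0.077789] / 0.179214 = 1.545904
d₂ = d₁ − σ√T = 1.545904 − 0.179214 = 1.366689
N(d₁) = 0.938936,  N(d₂) = 0.914139,  e^(−rT) = 0.940136
E₀ = V₀·N(d₁) − D·e^(−rT)·N(d₂)
   = 526.6970·0.938936 − 431.5429·0.940136·0.914139 = 123.660348
B₀ = V₀ − E₀ = 526.6970 − 123.660348 = 403.036652

E0=123.6603 B0=403.0367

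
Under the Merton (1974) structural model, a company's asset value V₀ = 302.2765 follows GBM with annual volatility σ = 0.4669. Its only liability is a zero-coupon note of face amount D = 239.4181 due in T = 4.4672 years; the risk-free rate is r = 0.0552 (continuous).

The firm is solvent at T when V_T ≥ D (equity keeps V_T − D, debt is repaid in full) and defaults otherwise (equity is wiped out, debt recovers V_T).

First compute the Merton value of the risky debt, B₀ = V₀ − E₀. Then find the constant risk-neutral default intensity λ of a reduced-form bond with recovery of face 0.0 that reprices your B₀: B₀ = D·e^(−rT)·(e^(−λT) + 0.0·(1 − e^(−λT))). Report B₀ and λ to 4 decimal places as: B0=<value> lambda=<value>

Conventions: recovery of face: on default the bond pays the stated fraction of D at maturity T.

Equity is a call on the firm's assets struck at D = 239.4181:
d₁ = [ln(V₀/D) + (r + σ²/2)T] / (σ√T)
   = [ln(302.2765/239.4181) + (0.0552 + 0.5·0.4669²)·4.4672] / (0.4669·√4.4672)
   = [0.233131 + 0.733504] / 0.986828 = 0.979537
d₂ = d₁ − σ√T = 0.979537 − 0.986828 = -0.007291
N(d₁) = 0.836343,  N(d₂) = 0.497091,  e^(−rT) = 0.781461
E₀ = V₀·N(d₁) − D·e^(−rT)·N(d₂)
   = 302.2765·0.836343 − 239.4181·0.781461·0.497091 = 159.802935
B₀ = V₀ − E₀ = 302.2765 − 159.802935 = 142.473565
e^(−λT) = (B₀·e^(rT)/D − 0)/(1 − 0) = (142.4736·1.279654/239.4181 − 0)/1 = 0.76149990
λ = −ln(0.76149990)/4.4672 = 0.060992

B0=142.4736 lambda=0.0610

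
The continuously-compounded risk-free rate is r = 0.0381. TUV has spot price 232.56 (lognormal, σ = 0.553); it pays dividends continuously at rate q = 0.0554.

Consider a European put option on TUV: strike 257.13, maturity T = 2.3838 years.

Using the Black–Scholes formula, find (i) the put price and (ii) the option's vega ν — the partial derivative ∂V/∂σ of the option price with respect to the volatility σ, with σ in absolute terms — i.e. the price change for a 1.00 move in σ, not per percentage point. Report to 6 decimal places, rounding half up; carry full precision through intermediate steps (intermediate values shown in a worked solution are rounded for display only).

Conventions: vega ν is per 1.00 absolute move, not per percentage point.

σ√T = 0.553·√2.3838 = 0.853808
d₁ = (ln(S/K) + (r−q+σ²/2)T) / (σ√T) = (ln(232.56/257.13) + (0.0381−0.0554+0.553²/2)·2.3838) / 0.853808 = (-0.100434 + 0.323254) / 0.853808 = 0.260973
d₂ = d₁ − σ√T = 0.260973 − 0.853808 = -0.592835
e^{−rT} = 0.913180
e^{−qT} = 0.876286
N(−d₁) = 0.397057,  N(−d₂) = 0.723354
Put price V = K·e^{−rT}·N(−d₂) − S·e^{−qT}·N(−d₁) = 169.847799 − 80.915854 = 88.931945
φ(d₁) = (1/√(2π))·e^{−d₁²/2} = 0.385586
ν = S·e^{−qT}·φ(d₁)·√T = 121.321223

price = 88.931945
ν = 121.321223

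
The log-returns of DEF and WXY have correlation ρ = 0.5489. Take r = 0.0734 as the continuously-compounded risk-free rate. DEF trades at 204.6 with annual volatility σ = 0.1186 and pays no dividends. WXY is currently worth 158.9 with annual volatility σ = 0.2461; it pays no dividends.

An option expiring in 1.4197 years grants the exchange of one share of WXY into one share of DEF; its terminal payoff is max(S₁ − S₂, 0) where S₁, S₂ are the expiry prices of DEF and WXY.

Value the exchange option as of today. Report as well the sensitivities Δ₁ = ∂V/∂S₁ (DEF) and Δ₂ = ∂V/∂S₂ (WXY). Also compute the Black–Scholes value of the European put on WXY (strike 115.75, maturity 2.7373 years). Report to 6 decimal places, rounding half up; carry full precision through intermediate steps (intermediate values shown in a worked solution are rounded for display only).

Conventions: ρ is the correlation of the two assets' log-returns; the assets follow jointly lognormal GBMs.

exchange price = 49.184155
Δ1 = 0.875125
Δ2 = -0.817284
price(WXY put K=115.75) = 2.380389

σ_eff = √(σ₁² + σ₂² − 2ρσ₁σ₂) = √(0.1186² + 0.2461² − 2·0.5489·0.1186·0.2461) = 0.206371
d₁ = (ln(S₁/S₂) + (q₂ − q₁ + σ_eff²/2)T) / (σ_eff√T) = (ln(204.6/158.9) + (0.0 − 0.0 + 0.021295)·1.4197) / 0.245894 = 1.150958
d₂ = d₁ − σ_eff√T = 1.150958 − 0.245894 = 0.905064
N(d₁) = 0.875125,  N(d₂) = 0.817284
V = S₁·e^{−q₁T}·N(d₁) − S₂·e^{−q₂T}·N(d₂) = 179.050634 − 129.866478 = 49.184155
Δ₁ = e^{−q₁T}·N(d₁) = 0.875125;  Δ₂ = −e^{−q₂T}·N(d₂) = -0.817284
[vanilla: WXY put K=115.75]
σ√T = 0.2461·√2.7373 = 0.407167
d₁ = (ln(S/K) + (r+σ²/2)T) / (σ√T) = (ln(158.9/115.75) + (0.0734+0.2461²/2)·2.7373) / 0.407167 = (0.316842 + 0.283810) / 0.407167 = 1.475199
d₂ = d₁ − σ√T = 1.475199 − 0.407167 = 1.068032
e^{−rT} = 0.817980
N(−d₁) = 0.070079,  N(−d₂) = 0.142753
price = K·e^{−rT}·N(−d₂) − S·N(−d₁) = 13.516021 − 11.135632 = 2.380389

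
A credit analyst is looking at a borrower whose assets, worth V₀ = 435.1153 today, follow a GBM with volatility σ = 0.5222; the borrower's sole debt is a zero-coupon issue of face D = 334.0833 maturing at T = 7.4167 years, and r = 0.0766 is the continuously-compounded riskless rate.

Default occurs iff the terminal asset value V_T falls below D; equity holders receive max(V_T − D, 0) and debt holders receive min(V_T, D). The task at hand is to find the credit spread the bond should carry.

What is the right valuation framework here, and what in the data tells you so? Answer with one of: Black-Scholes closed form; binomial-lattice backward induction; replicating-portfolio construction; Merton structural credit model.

Key observation: the question is about default risk generated by asset-value dynamics against a debt face of 334.0833 — the structural framework prices exactly that.

framework: Merton structural credit model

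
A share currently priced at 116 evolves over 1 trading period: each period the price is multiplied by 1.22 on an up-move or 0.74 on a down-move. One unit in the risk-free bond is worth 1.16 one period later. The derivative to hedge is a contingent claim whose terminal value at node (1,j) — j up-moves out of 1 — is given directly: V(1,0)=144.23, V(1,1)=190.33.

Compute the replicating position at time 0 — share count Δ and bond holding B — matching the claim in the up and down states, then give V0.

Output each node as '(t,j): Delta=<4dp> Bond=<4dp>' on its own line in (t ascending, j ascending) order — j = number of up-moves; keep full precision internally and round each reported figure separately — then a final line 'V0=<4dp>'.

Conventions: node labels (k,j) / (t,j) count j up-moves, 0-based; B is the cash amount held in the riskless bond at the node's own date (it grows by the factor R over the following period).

(0,0): Delta=0.8279 Bond=63.0682
V0=159.1099

Arbitrage-free pricing uses the up-move probability p* = (R−d)/(u−d) = 0.8750, discounting each step at R = 1.16.
Terminal payoffs: V(1,0)=144.2300, V(1,1)=190.3300
Node (0,0) S=116.0000: V=(p*·190.3300+(1−p*)·144.2300)/1.16=159.1099; Δ=(190.3300−144.2300)/(141.5200−85.8400)=0.8279; B=V−Δ·S=63.0682
Sanity check at the root: Δ(0,0)·S0 + B(0,0) reproduces V0 = 159.1099.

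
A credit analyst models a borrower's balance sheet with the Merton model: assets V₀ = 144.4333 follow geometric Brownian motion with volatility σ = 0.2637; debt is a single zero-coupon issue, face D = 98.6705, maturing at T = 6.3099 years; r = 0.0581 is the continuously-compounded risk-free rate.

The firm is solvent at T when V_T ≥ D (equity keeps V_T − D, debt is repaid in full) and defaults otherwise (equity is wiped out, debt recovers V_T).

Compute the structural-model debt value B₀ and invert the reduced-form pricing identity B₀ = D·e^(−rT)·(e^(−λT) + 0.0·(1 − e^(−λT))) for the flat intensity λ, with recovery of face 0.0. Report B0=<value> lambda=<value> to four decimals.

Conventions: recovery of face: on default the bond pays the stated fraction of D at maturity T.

Work the structural quantities from V₀ = 144.4333 against face 98.6705:
d₁ = [ln(V₀/D) + (r + σ²/2)T] / (σ√T)
   = [ln(144.4333/98.6705) + (0.0581 + 0.5·0.2637²)·6.3099] / (0.2637·√6.3099)
   = [0.381032 + 0.585993] / 0.662402 = 1.459877
d₂ = d₁ − σ√T = 1.459877 − 0.662402 = 0.797476
N(d₁) = 0.927838,  N(d₂) = 0.787413,  e^(−rT) = 0.693083
E₀ = V₀·N(d₁) − D·e^(−rT)·N(d₂)
   = 144.4333·0.927838 − 98.6705·0.693083·0.787413 = 80.162037
B₀ = V₀ − E₀ = 144.4333 − 80.162037 = 64.271263
e^(−λT) = (B₀·e^(rT)/D − 0)/(1 − 0) = (64.2713·1.442828/98.6705 − 0)/1 = 0.93981932
λ = −ln(0.93981932)/6.3099 = 0.009837

B0=64.2713 lambda=0.0098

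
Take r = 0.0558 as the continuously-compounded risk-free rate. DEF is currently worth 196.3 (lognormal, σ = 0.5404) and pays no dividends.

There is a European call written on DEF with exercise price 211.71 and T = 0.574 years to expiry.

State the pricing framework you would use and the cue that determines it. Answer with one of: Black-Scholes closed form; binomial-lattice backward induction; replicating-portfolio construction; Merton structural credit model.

framework: Black-Scholes closed form

Key observation: the instrument is a plain European call (strike 211.71) on a lognormal asset; the exact continuous-time formula applies directly.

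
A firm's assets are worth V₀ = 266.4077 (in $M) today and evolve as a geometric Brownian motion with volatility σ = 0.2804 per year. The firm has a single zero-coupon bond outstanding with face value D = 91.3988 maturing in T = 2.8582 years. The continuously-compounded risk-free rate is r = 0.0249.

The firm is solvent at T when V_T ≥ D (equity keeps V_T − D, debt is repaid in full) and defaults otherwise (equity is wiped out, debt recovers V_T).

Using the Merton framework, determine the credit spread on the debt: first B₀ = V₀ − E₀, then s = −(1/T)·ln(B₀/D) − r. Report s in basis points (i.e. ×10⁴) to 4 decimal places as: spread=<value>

Work the structural quantities from V₀ = 266.4077 against face 91.3988:
d₁ = [ln(V₀/D) + (r + σ²/2)T] / (σ√T)
   = [ln(266.4077/91.3988) + (0.0249 + 0.5·0.2804²)·2.8582] / (0.2804·√2.8582)
   = [1.069795 + 0.183531] / 0.474050 = 2.643869
d₂ = d₁ − σ√T = 2.643869 − 0.474050 = 2.169819
N(d₁) = 0.995902,  N(d₂) = 0.984990,  e^(−rT) = 0.931304
E₀ = V₀·N(d₁) − D·e^(−rT)·N(d₂)
   = 266.4077·0.995902 − 91.3988·0.931304·0.984990 = 181.473483
B₀ = V₀ − E₀ = 266.4077 − 181.473483 = 84.934217
spread = −(1/T)·ln(B₀/D) − r = −(1/2.8582)·ln(84.934217/91.3988) − 0.0249 = 0.00076486
in basis points: 0.00076486 × 10⁴ = 7.6486 bp

spread=7.6486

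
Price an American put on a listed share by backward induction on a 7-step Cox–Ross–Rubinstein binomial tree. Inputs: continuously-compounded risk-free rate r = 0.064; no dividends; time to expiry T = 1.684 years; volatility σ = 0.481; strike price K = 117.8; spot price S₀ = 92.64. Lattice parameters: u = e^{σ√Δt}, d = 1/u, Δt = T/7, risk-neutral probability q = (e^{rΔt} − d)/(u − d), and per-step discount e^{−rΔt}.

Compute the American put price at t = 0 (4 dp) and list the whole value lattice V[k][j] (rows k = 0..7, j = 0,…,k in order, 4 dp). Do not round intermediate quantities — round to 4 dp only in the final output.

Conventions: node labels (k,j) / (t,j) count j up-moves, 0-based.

Δt=0.24057  u=1.26607  d=0.78984  q=0.47387  discount=0.98472
step 7 (expiry): payoffs max(K−S,0) = 100.0343 89.3225 72.1521 44.6290 0.5108 0.0000 0.0000 0.0000
k=6: (k=6,j=0): S=22.4928, K−S=95.3072, hold=93.5074 ⇒ V=95.3072 exercise | (k=6,j=1): S=36.0547, K−S=81.7453, hold=79.9455 ⇒ V=81.7453 exercise | (k=6,j=2): S=57.7936, K−S=60.0064, hold=58.2066 ⇒ V=60.0064 exercise | (k=6,j=3): S=92.6400, K−S=25.1600, hold=23.3602 ⇒ V=25.1600 exercise | (k=6,j=4): S=148.4968, K−S=0.0000, hold=0.2647 ⇒ V=0.2647 continue | (k=6,j=5): S=238.0322, K−S=0.0000, hold=0.0000 ⇒ V=0.0000 continue | (k=6,j=6): S=381.5526, K−S=0.0000, hold=0.0000 ⇒ V=0.0000 continue
k=5: (k=5,j=0): S=28.4775, K−S=89.3225, hold=87.5227 ⇒ V=89.3225 exercise | (k=5,j=1): S=45.6479, K−S=72.1521, hold=70.3523 ⇒ V=72.1521 exercise | (k=5,j=2): S=73.1710, K−S=44.6290, hold=42.8291 ⇒ V=44.6290 exercise | (k=5,j=3): S=117.2892, K−S=0.5108, hold=13.1586 ⇒ V=13.1586 continue | (k=5,j=4): S=188.0081, K−S=0.0000, hold=0.1371 ⇒ V=0.1371 continue | (k=5,j=5): S=301.3666, K−S=0.0000, hold=0.0000 ⇒ V=0.0000 continue
k=4: (k=4,j=0): S=36.0547, K−S=81.7453, hold=79.9455 ⇒ V=81.7453 exercise | (k=4,j=1): S=57.7936, K−S=60.0064, hold=58.2066 ⇒ V=60.0064 exercise | (k=4,j=2): S=92.6400, K−S=25.1600, hold=29.2620 ⇒ V=29.2620 continue | (k=4,j=3): S=148.4968, K−S=0.0000, hold=6.8813 ⇒ V=6.8813 continue | (k=4,j=4): S=238.0322, K−S=0.0000, hold=0.0710 ⇒ V=0.0710 continue
k=3: (k=3,j=0): S=45.6479, K−S=72.1521, hold=70.3523 ⇒ V=72.1521 exercise | (k=3,j=1): S=73.1710, K−S=44.6290, hold=44.7433 ⇒ V=44.7433 continue | (k=3,j=2): S=117.2892, K−S=0.5108, hold=18.3714 ⇒ V=18.3714 continue | (k=3,j=3): S=188.0081, K−S=0.0000, hold=3.5983 ⇒ V=3.5983 continue
k=2: (k=2,j=0): S=57.7936, K−S=60.0064, hold=58.2599 ⇒ V=60.0064 exercise | (k=2,j=1): S=92.6400, K−S=25.1600, hold=31.7537 ⇒ V=31.7537 continue | (k=2,j=2): S=148.4968, K−S=0.0000, hold=11.1971 ⇒ V=11.1971 continue
k=1: (k=1,j=0): S=73.1710, K−S=44.6290, hold=45.9060 ⇒ V=45.9060 continue | (k=1,j=1): S=117.2892, K−S=0.5108, hold=21.6762 ⇒ V=21.6762 continue
k=0: (k=0,j=0): S=92.6400, K−S=25.1600, hold=33.8982 ⇒ V=33.8982 continue

price = 33.8982
tree:
33.8982
45.9060 21.6762
60.0064 31.7537 11.1971
72.1521 44.7433 18.3714 3.5983
81.7453 60.0064 29.2620 6.8813 0.0710
89.3225 72.1521 44.6290 13.1586 0.1371 0.0000
95.3072 81.7453 60.0064 25.1600 0.2647 0.0000 0.0000
100.0343 89.3225 72.1521 44.6290 0.5108 0.0000 0.0000 0.0000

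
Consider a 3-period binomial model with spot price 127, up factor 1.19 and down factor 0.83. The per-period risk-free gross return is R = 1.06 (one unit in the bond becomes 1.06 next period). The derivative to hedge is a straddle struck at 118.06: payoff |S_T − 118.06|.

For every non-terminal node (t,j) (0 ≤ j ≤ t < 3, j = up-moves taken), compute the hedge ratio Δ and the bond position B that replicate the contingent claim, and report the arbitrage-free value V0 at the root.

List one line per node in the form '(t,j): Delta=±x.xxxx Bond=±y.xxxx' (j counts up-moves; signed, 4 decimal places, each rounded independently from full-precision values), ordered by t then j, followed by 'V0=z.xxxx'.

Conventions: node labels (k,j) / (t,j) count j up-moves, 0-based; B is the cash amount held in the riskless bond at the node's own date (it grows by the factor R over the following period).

Since d<R<u, set p* = (R−d)/(u−d) = 0.6389; price each node as the discounted p*-expectation of its children.
Terminal payoffs: V(3,0)=45.4431, V(3,1)=13.9465, V(3,2)=31.2111, V(3,3)=95.9552
Node (2,0) S=87.4903: V=(p*·13.9465+(1−p*)·45.4431)/1.06=23.8871; Δ=(13.9465−45.4431)/(104.1135−72.6169)=-1.0000; B=V−Δ·S=111.3774
Node (2,1) S=125.4379: V=(p*·31.2111+(1−p*)·13.9465)/1.06=23.5629; Δ=(31.2111−13.9465)/(149.2711−104.1135)=0.3823; B=V−Δ·S=-24.3942
Node (2,2) S=179.8447: V=(p*·95.9552+(1−p*)·31.2111)/1.06=68.4673; Δ=(95.9552−31.2111)/(214.0152−149.2711)=1.0000; B=V−Δ·S=-111.3774
Node (1,0) S=105.4100: V=(p*·23.5629+(1−p*)·23.8871)/1.06=22.3396; Δ=(23.5629−23.8871)/(125.4379−87.4903)=-0.0085; B=V−Δ·S=23.2400
Node (1,1) S=151.1300: V=(p*·68.4673+(1−p*)·23.5629)/1.06=49.2942; Δ=(68.4673−23.5629)/(179.8447−125.4379)=0.8253; B=V−Δ·S=-75.4404
Node (0,0) S=127.0000: V=(p*·49.2942+(1−p*)·22.3396)/1.06=37.3213; Δ=(49.2942−22.3396)/(151.1300−105.4100)=0.5896; B=V−Δ·S=-37.5526
As a check, the time-0 holding Δ(0,0)·S0 + B(0,0) comes to 37.3213 — exactly V0.

(0,0): Delta=0.5896 Bond=-37.5526
(1,0): Delta=-0.0085 Bond=23.2400
(1,1): Delta=0.8253 Bond=-75.4404
(2,0): Delta=-1.0000 Bond=111.3774
(2,1): Delta=0.3823 Bond=-24.3942
(2,2): Delta=1.0000 Bond=-111.3774
V0=37.3213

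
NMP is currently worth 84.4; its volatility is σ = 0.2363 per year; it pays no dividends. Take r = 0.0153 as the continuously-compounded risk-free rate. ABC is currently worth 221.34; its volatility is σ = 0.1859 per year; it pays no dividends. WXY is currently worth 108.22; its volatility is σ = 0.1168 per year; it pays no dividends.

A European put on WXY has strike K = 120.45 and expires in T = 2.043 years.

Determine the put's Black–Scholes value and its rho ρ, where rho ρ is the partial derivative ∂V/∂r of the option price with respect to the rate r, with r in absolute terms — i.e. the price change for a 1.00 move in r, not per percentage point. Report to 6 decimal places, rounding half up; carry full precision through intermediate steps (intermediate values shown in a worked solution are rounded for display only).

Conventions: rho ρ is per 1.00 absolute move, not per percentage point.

price = 12.500724
ρ = -168.043193

σ√T = 0.1168·√2.043 = 0.166946
d₁ = (ln(S/K) + (r+σ²/2)T) / (σ√T) = (ln(108.22/120.45) + (0.0153+0.1168²/2)·2.043) / 0.166946 = (-0.107069 + 0.045193) / 0.166946 = -0.370628
d₂ = d₁ − σ√T = -0.370628 − 0.166946 = -0.537575
e^{−rT} = 0.969226
N(−d₁) = 0.644543,  N(−d₂) = 0.704565
Put price V = K·e^{−rT}·N(−d₂) − S·N(−d₁) = 82.253154 − 69.752430 = 12.500724
ρ = −K·T·e^{−rT}·N(−d₂) = -168.043193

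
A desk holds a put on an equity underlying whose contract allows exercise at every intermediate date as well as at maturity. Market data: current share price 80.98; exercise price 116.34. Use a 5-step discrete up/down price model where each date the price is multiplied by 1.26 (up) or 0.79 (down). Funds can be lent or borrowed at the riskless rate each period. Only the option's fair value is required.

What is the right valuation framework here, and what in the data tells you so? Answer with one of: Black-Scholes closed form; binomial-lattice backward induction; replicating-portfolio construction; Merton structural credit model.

Key observation: the put (strike 116.34 on spot 80.98) is American-style on a 5-step discrete price model, so the early-exercise decision at every node requires stepwise backward valuation — a closed form cannot price the exercise right.

framework: binomial-lattice backward induction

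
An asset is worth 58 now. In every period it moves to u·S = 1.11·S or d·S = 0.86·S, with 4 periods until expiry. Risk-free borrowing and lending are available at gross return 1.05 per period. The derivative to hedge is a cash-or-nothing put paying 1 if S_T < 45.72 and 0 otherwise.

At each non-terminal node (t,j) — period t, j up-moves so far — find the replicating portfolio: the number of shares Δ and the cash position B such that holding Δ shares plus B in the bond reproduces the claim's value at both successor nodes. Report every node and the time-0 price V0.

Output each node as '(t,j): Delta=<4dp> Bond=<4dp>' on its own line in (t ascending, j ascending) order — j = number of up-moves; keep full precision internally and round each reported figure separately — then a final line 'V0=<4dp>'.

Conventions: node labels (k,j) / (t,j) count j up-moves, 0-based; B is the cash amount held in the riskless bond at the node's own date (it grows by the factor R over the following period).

(0,0): Delta=-0.0078 Bond=0.4911
(1,0): Delta=-0.0265 Bond=1.4489
(1,1): Delta=-0.0032 Bond=0.2209
(2,0): Delta=-0.0675 Bond=3.2784
(2,1): Delta=-0.0165 Bond=0.9665
(2,2): Delta=0.0000 Bond=0.0000
(3,0): Delta=0.0000 Bond=0.9524
(3,1): Delta=-0.0840 Bond=4.2286
(3,2): Delta=0.0000 Bond=0.0000
(3,3): Delta=0.0000 Bond=0.0000
V0=0.0373

Since d<R<u, set p* = (R−d)/(u−d) = 0.7600; price each node as the discounted p*-expectation of its children.
Payoffs at expiry: V(4,0)=1.0000, V(4,1)=1.0000, V(4,2)=0.0000, V(4,3)=0.0000, V(4,4)=0.0000
  t=3,j=0: stock 36.8912 → up 40.9493 (V=1.0000), down 31.7265 (V=1.0000). Price 0.9524; hedge Δ=0.0000, bond B=0.9524.
  t=3,j=1: stock 47.6154 → up 52.8531 (V=0.0000), down 40.9493 (V=1.0000). Price 0.2286; hedge Δ=-0.0840, bond B=4.2286.
  t=3,j=2: stock 61.4571 → up 68.2174 (V=0.0000), down 52.8531 (V=0.0000). Price 0.0000; hedge Δ=0.0000, bond B=0.0000.
  t=3,j=3: stock 79.3226 → up 88.0481 (V=0.0000), down 68.2174 (V=0.0000). Price 0.0000; hedge Δ=0.0000, bond B=0.0000.
  t=2,j=0: stock 42.8968 → up 47.6154 (V=0.2286), down 36.8912 (V=0.9524). Price 0.3831; hedge Δ=-0.0675, bond B=3.2784.
  t=2,j=1: stock 55.3668 → up 61.4571 (V=0.0000), down 47.6154 (V=0.2286). Price 0.0522; hedge Δ=-0.0165, bond B=0.9665.
  t=2,j=2: stock 71.4618 → up 79.3226 (V=0.0000), down 61.4571 (V=0.0000). Price 0.0000; hedge Δ=0.0000, bond B=0.0000.
  t=1,j=0: stock 49.8800 → up 55.3668 (V=0.0522), down 42.8968 (V=0.3831). Price 0.1254; hedge Δ=-0.0265, bond B=1.4489.
  t=1,j=1: stock 64.3800 → up 71.4618 (V=0.0000), down 55.3668 (V=0.0522). Price 0.0119; hedge Δ=-0.0032, bond B=0.2209.
  t=0,j=0: stock 58.0000 → up 64.3800 (V=0.0119), down 49.8800 (V=0.1254). Price 0.0373; hedge Δ=-0.0078, bond B=0.4911.
Sanity check at the root: Δ(0,0)·S0 + B(0,0) reproduces V0 = 0.0373.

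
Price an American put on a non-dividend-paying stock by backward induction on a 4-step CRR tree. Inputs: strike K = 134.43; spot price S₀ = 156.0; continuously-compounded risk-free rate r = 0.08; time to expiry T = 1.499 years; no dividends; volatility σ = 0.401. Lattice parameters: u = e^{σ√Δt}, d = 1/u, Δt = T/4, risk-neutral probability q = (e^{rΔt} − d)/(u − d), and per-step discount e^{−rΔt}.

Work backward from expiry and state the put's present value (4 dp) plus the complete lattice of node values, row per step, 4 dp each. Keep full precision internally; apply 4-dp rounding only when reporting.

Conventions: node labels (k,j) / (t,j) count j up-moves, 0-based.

Δt=0.37475  u=1.27823  d=0.78233  q=0.50031  discount=0.97046
step 4 (expiry): payoffs max(K−S,0) = 75.9937 38.9519 0.0000 0.0000 0.0000
k=3: (k=3,j=0): S=74.6953, K−S=59.7347, hold=55.7643 ⇒ V=59.7347 exercise | (k=3,j=1): S=122.0434, K−S=12.3866, hold=18.8891 ⇒ V=18.8891 continue | (k=3,j=2): S=199.4045, K−S=0.0000, hold=0.0000 ⇒ V=0.0000 continue | (k=3,j=3): S=325.8035, K−S=0.0000, hold=0.0000 ⇒ V=0.0000 continue
k=2: (k=2,j=0): S=95.4781, K−S=38.9519, hold=38.1386 ⇒ V=38.9519 exercise | (k=2,j=1): S=156.0000, K−S=0.0000, hold=9.1600 ⇒ V=9.1600 continue | (k=2,j=2): S=254.8856, K−S=0.0000, hold=0.0000 ⇒ V=0.0000 continue
k=1: (k=1,j=0): S=122.0434, K−S=12.3866, hold=23.3366 ⇒ V=23.3366 continue | (k=1,j=1): S=199.4045, K−S=0.0000, hold=4.4420 ⇒ V=4.4420 continue
k=0: (k=0,j=0): S=156.0000, K−S=0.0000, hold=13.4734 ⇒ V=13.4734 continue

price = 13.4734
tree:
13.4734
23.3366 4.4420
38.9519 9.1600 0.0000
59.7347 18.8891 0.0000 0.0000
75.9937 38.9519 0.0000 0.0000 0.0000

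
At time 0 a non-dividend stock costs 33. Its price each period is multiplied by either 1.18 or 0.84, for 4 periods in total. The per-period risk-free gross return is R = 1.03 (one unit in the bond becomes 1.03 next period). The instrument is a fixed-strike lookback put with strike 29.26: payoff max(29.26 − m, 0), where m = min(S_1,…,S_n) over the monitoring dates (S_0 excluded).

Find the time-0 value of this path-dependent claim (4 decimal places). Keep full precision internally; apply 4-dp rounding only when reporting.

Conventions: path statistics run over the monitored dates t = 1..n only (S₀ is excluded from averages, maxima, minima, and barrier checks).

Under the martingale measure an up-move has probability p* = 0.5588; value the claim as the probability-weighted average of per-path payoffs, discounted 4 periods at R = 1.03.
Enumerate all 2^4 = 16 price paths (U = up ×1.18, D = down ×0.84); each path with k up-moves has probability p*^k·(1−p*)^(4−k).
DDDD: m=16.4298, payoff=12.8302, prob=0.037883
UDDD: m=23.0799, payoff=6.1801, prob=0.047986
DUDD: m=23.0799, payoff=6.1801, prob=0.047986
UUDD: m=32.4218, payoff=0.0000, prob=0.060782
DDUD: m=23.0799, payoff=6.1801, prob=0.047986
UDUD: m=32.4218, payoff=0.0000, prob=0.060782
DUUD: m=27.7200, payoff=1.5400, prob=0.060782
UUUD: m=38.9400, payoff=0.0000, prob=0.076990
DDDU: m=19.5592, payoff=9.7008, prob=0.047986
UDDU: m=27.4761, payoff=1.7839, prob=0.060782
DUDU: m=27.4761, payoff=1.7839, prob=0.060782
UUDU: m=38.5973, payoff=0.0000, prob=0.076990
DDUU: m=23.2848, payoff=5.9752, prob=0.060782
UDUU: m=32.7096, payoff=0.0000, prob=0.076990
DUUU: m=27.7200, payoff=1.5400, prob=0.076990
UUUU: m=38.9400, payoff=0.0000, prob=0.097521
Price = Σ prob·payoff / R^4 = 2.633437 / 1.125509 = 2.3398

price = 2.3398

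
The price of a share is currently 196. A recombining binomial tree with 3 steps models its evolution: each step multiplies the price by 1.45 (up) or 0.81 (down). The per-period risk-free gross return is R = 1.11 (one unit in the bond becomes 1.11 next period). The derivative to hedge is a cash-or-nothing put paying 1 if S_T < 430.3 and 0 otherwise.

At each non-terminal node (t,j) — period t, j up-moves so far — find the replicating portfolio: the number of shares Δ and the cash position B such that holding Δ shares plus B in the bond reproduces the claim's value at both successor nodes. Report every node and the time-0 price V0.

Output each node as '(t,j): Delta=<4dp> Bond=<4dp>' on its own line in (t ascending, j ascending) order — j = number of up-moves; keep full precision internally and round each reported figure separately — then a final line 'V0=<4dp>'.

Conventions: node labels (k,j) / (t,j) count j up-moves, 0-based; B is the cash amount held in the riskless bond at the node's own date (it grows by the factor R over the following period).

(0,0): Delta=-0.0014 Bond=0.9345
(1,0): Delta=0.0000 Bond=0.8116
(1,1): Delta=-0.0023 Bond=1.2931
(2,0): Delta=0.0000 Bond=0.9009
(2,1): Delta=0.0000 Bond=0.9009
(2,2): Delta=-0.0038 Bond=2.0411
V0=0.6559

Arbitrage-free pricing uses the up-move probability p* = (R−d)/(u−d) = 0.4688, discounting each step at R = 1.11.
Expiry values: V(3,0)=1.0000, V(3,1)=1.0000, V(3,2)=1.0000, V(3,3)=0.0000
Node (2,0) S=128.5956: V=(p*·1.0000+(1−p*)·1.0000)/1.11=0.9009; Δ=(1.0000−1.0000)/(186.4636−104.1624)=0.0000; B=V−Δ·S=0.9009
Node (2,1) S=230.2020: V=(p*·1.0000+(1−p*)·1.0000)/1.11=0.9009; Δ=(1.0000−1.0000)/(333.7929−186.4636)=0.0000; B=V−Δ·S=0.9009
Node (2,2) S=412.0900: V=(p*·0.0000+(1−p*)·1.0000)/1.11=0.4786; Δ=(0.0000−1.0000)/(597.5305−333.7929)=-0.0038; B=V−Δ·S=2.0411
Node (1,0) S=158.7600: V=(p*·0.9009+(1−p*)·0.9009)/1.11=0.8116; Δ=(0.9009−0.9009)/(230.2020−128.5956)=0.0000; B=V−Δ·S=0.8116
Node (1,1) S=284.2000: V=(p*·0.4786+(1−p*)·0.9009)/1.11=0.6333; Δ=(0.4786−0.9009)/(412.0900−230.2020)=-0.0023; B=V−Δ·S=1.2931
Node (0,0) S=196.0000: V=(p*·0.6333+(1−p*)·0.8116)/1.11=0.6559; Δ=(0.6333−0.8116)/(284.2000−158.7600)=-0.0014; B=V−Δ·S=0.9345
Sanity check at the root: Δ(0,0)·S0 + B(0,0) reproduces V0 = 0.6559.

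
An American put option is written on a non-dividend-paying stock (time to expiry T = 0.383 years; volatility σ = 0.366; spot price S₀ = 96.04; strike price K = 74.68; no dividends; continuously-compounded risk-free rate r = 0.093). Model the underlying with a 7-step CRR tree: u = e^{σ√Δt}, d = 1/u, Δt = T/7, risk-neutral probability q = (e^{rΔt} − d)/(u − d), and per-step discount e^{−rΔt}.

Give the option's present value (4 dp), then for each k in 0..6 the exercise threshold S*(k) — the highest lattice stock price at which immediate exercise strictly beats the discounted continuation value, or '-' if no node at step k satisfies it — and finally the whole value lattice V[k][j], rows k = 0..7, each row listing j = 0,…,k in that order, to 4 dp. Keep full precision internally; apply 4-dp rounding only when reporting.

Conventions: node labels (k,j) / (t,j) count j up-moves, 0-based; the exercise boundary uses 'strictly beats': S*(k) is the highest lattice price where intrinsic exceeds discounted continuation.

price = 0.8401
boundary = - - - - - 62.5964 68.1915
tree:
0.8401
1.5008 0.2095
2.6370 0.4170 0.0110
4.5337 0.8292 0.0225 0.0000
7.5650 1.6476 0.0460 0.0000 0.0000
12.0836 3.2711 0.0941 0.0000 0.0000 0.0000
17.2196 6.4885 0.1924 0.0000 0.0000 0.0000 0.0000
21.9341 12.0836 0.3934 0.0000 0.0000 0.0000 0.0000 0.0000

Δt=0.05471  u=1.08938  d=0.91795  q=0.50837  discount=0.99492
step 7 (expiry): payoffs max(K−S,0) = 21.9341 12.0836 0.3934 0.0000 0.0000 0.0000 0.0000 0.0000
step 6: (k=6,j=0): S=57.4604, K−S=17.2196, hold=16.8405 ⇒ V=17.2196 exercise | (k=6,j=1): S=68.1915, K−S=6.4885, hold=6.1095 ⇒ V=6.4885 exercise | (k=6,j=2): S=80.9266, K−S=0.0000, hold=0.1924 ⇒ V=0.1924 continue | (k=6,j=3): S=96.0400, K−S=0.0000, hold=0.0000 ⇒ V=0.0000 continue | (k=6,j=4): S=113.9760, K−S=0.0000, hold=0.0000 ⇒ V=0.0000 continue | (k=6,j=5): S=135.2615, K−S=0.0000, hold=0.0000 ⇒ V=0.0000 continue | (k=6,j=6): S=160.5223, K−S=0.0000, hold=0.0000 ⇒ V=0.0000 continue  boundary S*=68.1915
step 5: (k=5,j=0): S=62.5964, K−S=12.0836, hold=11.7046 ⇒ V=12.0836 exercise | (k=5,j=1): S=74.2866, K−S=0.3934, hold=3.2711 ⇒ V=3.2711 continue | (k=5,j=2): S=88.1600, K−S=0.0000, hold=0.0941 ⇒ V=0.0941 continue | (k=5,j=3): S=104.6243, K−S=0.0000, hold=0.0000 ⇒ V=0.0000 continue | (k=5,j=4): S=124.1635, K−S=0.0000, hold=0.0000 ⇒ V=0.0000 continue | (k=5,j=5): S=147.3516, K−S=0.0000, hold=0.0000 ⇒ V=0.0000 continue  boundary S*=62.5964
step 4: (k=4,j=0): S=68.1915, K−S=6.4885, hold=7.5650 ⇒ V=7.5650 continue | (k=4,j=1): S=80.9266, K−S=0.0000, hold=1.6476 ⇒ V=1.6476 continue | (k=4,j=2): S=96.0400, K−S=0.0000, hold=0.0460 ⇒ V=0.0460 continue | (k=4,j=3): S=113.9760, K−S=0.0000, hold=0.0000 ⇒ V=0.0000 continue | (k=4,j=4): S=135.2615, K−S=0.0000, hold=0.0000 ⇒ V=0.0000 continue  boundary S*=-
step 3: (k=3,j=0): S=74.2866, K−S=0.3934, hold=4.5337 ⇒ V=4.5337 continue | (k=3,j=1): S=88.1600, K−S=0.0000, hold=0.8292 ⇒ V=0.8292 continue | (k=3,j=2): S=104.6243, K−S=0.0000, hold=0.0225 ⇒ V=0.0225 continue | (k=3,j=3): S=124.1635, K−S=0.0000, hold=0.0000 ⇒ V=0.0000 continue  boundary S*=-
step 2: (k=2,j=0): S=80.9266, K−S=0.0000, hold=2.6370 ⇒ V=2.6370 continue | (k=2,j=1): S=96.0400, K−S=0.0000, hold=0.4170 ⇒ V=0.4170 continue | (k=2,j=2): S=113.9760, K−S=0.0000, hold=0.0110 ⇒ V=0.0110 continue  boundary S*=-
step 1: (k=1,j=0): S=88.1600, K−S=0.0000, hold=1.5008 ⇒ V=1.5008 continue | (k=1,j=1): S=104.6243, K−S=0.0000, hold=0.2095 ⇒ V=0.2095 continue  boundary S*=-
step 0: (k=0,j=0): S=96.0400, K−S=0.0000, hold=0.8401 ⇒ V=0.8401 continue  boundary S*=-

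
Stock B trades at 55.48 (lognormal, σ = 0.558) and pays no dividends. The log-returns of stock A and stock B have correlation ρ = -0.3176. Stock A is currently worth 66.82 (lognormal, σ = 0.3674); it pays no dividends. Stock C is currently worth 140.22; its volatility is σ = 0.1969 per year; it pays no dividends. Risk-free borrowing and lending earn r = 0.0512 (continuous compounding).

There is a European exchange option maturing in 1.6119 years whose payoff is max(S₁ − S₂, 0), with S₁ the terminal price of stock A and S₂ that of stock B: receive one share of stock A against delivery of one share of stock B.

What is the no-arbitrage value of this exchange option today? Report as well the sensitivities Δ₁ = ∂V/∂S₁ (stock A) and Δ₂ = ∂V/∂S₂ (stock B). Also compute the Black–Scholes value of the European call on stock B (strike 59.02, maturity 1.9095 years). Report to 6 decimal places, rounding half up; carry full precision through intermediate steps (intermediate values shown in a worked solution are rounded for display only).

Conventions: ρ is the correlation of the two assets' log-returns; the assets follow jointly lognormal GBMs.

σ_eff = √(σ₁² + σ₂² − 2ρσ₁σ₂) = √(0.3674² + 0.558² − 2·-0.3176·0.3674·0.558) = 0.759321
d₁ = (ln(S₁/S₂) + (q₂ − q₁ + σ_eff²/2)T) / (σ_eff√T) = (ln(66.82/55.48) + (0.0 − 0.0 + 0.288284)·1.6119) / 0.964039 = 0.674937
d₂ = d₁ − σ_eff√T = 0.674937 − 0.964039 = -0.289102
N(d₁) = 0.750142,  N(d₂) = 0.386252
V = S₁·e^{−q₁T}·N(d₁) − S₂·e^{−q₂T}·N(d₂) = 50.124491 − 21.429241 = 28.695250
Δ₁ = e^{−q₁T}·N(d₁) = 0.750142;  Δ₂ = −e^{−q₂T}·N(d₂) = -0.386252
[vanilla: stock B call K=59.02]
σ√T = 0.558·√1.9095 = 0.771070
d₁ = (ln(S/K) + (r+σ²/2)T) / (σ√T) = (ln(55.48/59.02) + (0.0512+0.558²/2)·1.9095) / 0.771070 = (-0.061854 + 0.395041) / 0.771070 = 0.432110
d₂ = d₁ − σ√T = 0.432110 − 0.771070 = -0.338960
e^{−rT} = 0.906861
N(d₁) = 0.667169,  N(d₂) = 0.367320
price = S·N(d₁) − K·e^{−rT}·N(d₂) = 37.014555 − 19.660032 = 17.354524

exchange price = 28.695250
Δ1 = 0.750142
Δ2 = -0.386252
price(stock B call K=59.02) = 17.354524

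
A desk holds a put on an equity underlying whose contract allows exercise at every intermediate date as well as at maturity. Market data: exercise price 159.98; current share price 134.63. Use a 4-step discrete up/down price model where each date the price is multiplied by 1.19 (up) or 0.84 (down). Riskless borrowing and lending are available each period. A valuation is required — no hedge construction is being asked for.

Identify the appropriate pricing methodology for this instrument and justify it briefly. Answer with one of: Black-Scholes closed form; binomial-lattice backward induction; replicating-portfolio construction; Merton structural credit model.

framework: binomial-lattice backward induction

Key observation: an American put (K = 159.98, S₀ = 134.63) on a 4-date tree has no closed form — the optimal stopping decision is embedded and must be resolved recursively from expiry.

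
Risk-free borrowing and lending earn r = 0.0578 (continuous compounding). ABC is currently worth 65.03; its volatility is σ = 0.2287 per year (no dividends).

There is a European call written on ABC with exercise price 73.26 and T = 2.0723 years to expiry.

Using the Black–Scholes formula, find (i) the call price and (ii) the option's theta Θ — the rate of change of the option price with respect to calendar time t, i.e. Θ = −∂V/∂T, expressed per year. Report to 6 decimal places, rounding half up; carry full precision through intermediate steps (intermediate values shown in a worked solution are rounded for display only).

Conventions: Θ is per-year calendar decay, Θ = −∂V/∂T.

price = 8.520063
Θ = -3.667821

σ√T = 0.2287·√2.0723 = 0.329225
d₁ = (ln(S/K) + (r+σ²/2)T) / (σ√T) = (ln(65.03/73.26) + (0.0578+0.2287²/2)·2.0723) / 0.329225 = (-0.119166 + 0.173973) / 0.329225 = 0.166474
d₂ = d₁ − σ√T = 0.166474 − 0.329225 = -0.162751
e^{−rT} = 0.887117
N(d₁) = 0.566108,  N(d₂) = 0.435357
Call price V = S·N(d₁) − K·e^{−rT}·N(d₂) = 36.814004 − 28.293941 = 8.520063
φ(d₁) = (1/√(2π))·e^{−d₁²/2} = 0.393452
Θ = −S·φ(d₁)·σ/(2√T) − r·K·e^{−rT}·N(d₂) = −2.032431 − 1.635390 = -3.667821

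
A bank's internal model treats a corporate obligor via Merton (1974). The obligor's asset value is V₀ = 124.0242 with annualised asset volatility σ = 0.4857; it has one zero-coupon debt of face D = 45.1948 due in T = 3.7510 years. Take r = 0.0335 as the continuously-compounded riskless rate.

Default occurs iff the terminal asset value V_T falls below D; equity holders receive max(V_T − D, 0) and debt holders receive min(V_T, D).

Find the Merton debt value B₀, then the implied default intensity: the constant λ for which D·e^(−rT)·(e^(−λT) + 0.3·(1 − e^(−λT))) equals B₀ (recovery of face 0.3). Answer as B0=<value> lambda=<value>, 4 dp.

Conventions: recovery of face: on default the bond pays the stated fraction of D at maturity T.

B0=36.4608 lambda=0.0346

With assets at 124.0242 and a single debt payment of 45.1948 at 3.7510 years:
d₁ = [ln(V₀/D) + (r + σ²/2)T] / (σ√T)
   = [ln(124.0242/45.1948) + (0.0335 + 0.5·0.4857²)·3.7510] / (0.4857·√3.7510)
   = [1.009495 + 0.568097] / 0.940679 = 1.677077
d₂ = d₁ − σ√T = 1.677077 − 0.940679 = 0.736398
N(d₁) = 0.953236,  N(d₂) = 0.769256,  e^(−rT) = 0.881916
E₀ = V₀·N(d₁) − D·e^(−rT)·N(d₂)
   = 124.0242·0.953236 − 45.1948·0.881916·0.769256 = 87.563365
B₀ = V₀ − E₀ = 124.0242 − 87.563365 = 36.460835
e^(−λT) = (B₀·e^(rT)/D − 0.3)/(1 − 0.3) = (36.4608·1.133895/45.1948 − 0.3)/0.7 = 0.87823866
λ = −ln(0.87823866)/3.7510 = 0.034614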